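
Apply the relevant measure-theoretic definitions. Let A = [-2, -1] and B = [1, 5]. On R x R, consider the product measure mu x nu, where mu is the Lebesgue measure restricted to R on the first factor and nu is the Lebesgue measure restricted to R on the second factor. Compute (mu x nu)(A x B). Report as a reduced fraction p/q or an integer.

For a measurable rectangle A x B, the product measure satisfies
  (mu x nu)(A x B) = mu(A) * nu(B).
  mu(A) = 1.
  nu(B) = 4.
  (mu x nu)(A x B) = 1 * 4 = 4.

4


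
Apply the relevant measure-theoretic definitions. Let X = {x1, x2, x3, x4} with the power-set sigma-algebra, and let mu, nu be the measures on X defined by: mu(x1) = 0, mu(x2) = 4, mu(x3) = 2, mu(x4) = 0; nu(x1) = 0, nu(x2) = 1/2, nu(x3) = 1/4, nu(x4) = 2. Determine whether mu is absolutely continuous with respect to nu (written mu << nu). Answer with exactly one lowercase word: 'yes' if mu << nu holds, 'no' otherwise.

mu << nu means: every nu-null measurable set is also mu-null; equivalently, for every atom x, if nu({x}) = 0 then mu({x}) = 0.
Checking each atom:
  x1: nu = 0, mu = 0 -> consistent with mu << nu.
  x2: nu = 1/2 > 0 -> no constraint.
  x3: nu = 1/4 > 0 -> no constraint.
  x4: nu = 2 > 0 -> no constraint.
No atom violates the condition. Therefore mu << nu.

yes


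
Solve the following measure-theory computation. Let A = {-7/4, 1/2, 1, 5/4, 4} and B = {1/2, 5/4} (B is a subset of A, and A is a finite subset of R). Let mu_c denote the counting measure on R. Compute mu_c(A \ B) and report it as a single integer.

Counting measure assigns mu_c(E) = |E| (number of elements) when E is finite. For B subset A, A \ B is the set of elements of A not in B, so |A \ B| = |A| - |B|.
|A| = 5, |B| = 2, so mu_c(A \ B) = 5 - 2 = 3.

3


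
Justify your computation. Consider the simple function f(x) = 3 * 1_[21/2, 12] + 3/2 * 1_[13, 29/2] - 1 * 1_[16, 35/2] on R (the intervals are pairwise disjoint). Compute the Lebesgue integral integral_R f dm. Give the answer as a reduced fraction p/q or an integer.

For a simple function f = sum_i c_i * 1_{A_i} with disjoint A_i,
  integral f dm = sum_i c_i * m(A_i).
Lengths of the A_i:
  m(A_1) = 12 - 21/2 = 3/2.
  m(A_2) = 29/2 - 13 = 3/2.
  m(A_3) = 35/2 - 16 = 3/2.
Contributions c_i * m(A_i):
  (3) * (3/2) = 9/2.
  (3/2) * (3/2) = 9/4.
  (-1) * (3/2) = -3/2.
Total: 9/2 + 9/4 - 3/2 = 21/4.

21/4


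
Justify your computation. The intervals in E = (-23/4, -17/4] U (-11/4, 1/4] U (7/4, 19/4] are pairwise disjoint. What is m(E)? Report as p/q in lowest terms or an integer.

For pairwise disjoint intervals, m(union_i I_i) = sum_i m(I_i),
and m is invariant under swapping open/closed endpoints (single points have measure 0).
So m(E) = sum_i (b_i - a_i).
  I_1 has length -17/4 - (-23/4) = 3/2.
  I_2 has length 1/4 - (-11/4) = 3.
  I_3 has length 19/4 - 7/4 = 3.
Summing:
  m(E) = 3/2 + 3 + 3 = 15/2.

15/2


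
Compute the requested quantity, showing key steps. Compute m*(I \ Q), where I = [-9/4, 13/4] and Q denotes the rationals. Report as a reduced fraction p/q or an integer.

The interval I = [-9/4, 13/4] has m(I) = 13/4 - (-9/4) = 11/2 (endpoints are measure-zero, so open/closed/half-open agree). Write I = (I cap Q) u (I \ Q). The rationals in I are countable, so m*(I cap Q) = 0 (cover each rational by intervals whose total length is arbitrarily small). By countable subadditivity m*(I) <= m*(I cap Q) + m*(I \ Q), hence m*(I \ Q) >= m(I) = 11/2. The reverse inequality m*(I \ Q) <= m*(I) = 11/2 is trivial since (I \ Q) is a subset of I. Therefore m*(I \ Q) = 11/2.

11/2


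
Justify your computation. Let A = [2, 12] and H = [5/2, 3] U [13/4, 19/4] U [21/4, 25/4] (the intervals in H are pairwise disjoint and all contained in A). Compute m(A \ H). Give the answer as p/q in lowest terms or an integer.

The ambient interval has length m(A) = 12 - 2 = 10.
Since the holes are disjoint and sit inside A, by finite additivity
  m(H) = sum_i (b_i - a_i), and m(A \ H) = m(A) - m(H).
Computing the hole measures:
  m(H_1) = 3 - 5/2 = 1/2.
  m(H_2) = 19/4 - 13/4 = 3/2.
  m(H_3) = 25/4 - 21/4 = 1.
Summed: m(H) = 1/2 + 3/2 + 1 = 3.
So m(A \ H) = 10 - 3 = 7.

7


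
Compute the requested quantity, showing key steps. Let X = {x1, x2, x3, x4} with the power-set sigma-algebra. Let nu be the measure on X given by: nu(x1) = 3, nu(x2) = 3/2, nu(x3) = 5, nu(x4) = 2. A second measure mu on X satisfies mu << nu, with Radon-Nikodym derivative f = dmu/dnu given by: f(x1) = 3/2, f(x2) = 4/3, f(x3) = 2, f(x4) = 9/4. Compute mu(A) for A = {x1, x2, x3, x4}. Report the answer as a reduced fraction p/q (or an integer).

By the defining property of the Radon-Nikodym derivative, for every measurable set A,
  mu(A) = integral_A f dnu.
Since nu is a discrete measure concentrated on the atoms of X, the integral over A reduces to the sum
  mu(A) = sum_{x in A} f(x) * nu({x}).
Computing each term:
  x1: f(x1) * nu(x1) = 3/2 * 3 = 9/2.
  x2: f(x2) * nu(x2) = 4/3 * 3/2 = 2.
  x3: f(x3) * nu(x3) = 2 * 5 = 10.
  x4: f(x4) * nu(x4) = 9/4 * 2 = 9/2.
Summing: mu(A) = 9/2 + 2 + 10 + 9/2 = 21.

21


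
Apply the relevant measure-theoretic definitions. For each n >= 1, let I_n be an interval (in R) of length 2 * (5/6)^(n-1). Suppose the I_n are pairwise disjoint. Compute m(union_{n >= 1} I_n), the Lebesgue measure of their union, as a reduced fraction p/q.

By countable additivity of the Lebesgue measure on pairwise disjoint measurable sets,
  m(union_{n >= 1} I_n) = sum_{n >= 1} m(I_n) = sum_{n >= 1} a * r^(n-1),
  with a = 2 and r = 5/6.
Since 0 < r = 5/6 < 1, the geometric series converges:
  sum_{n >= 1} a * r^(n-1) = a / (1 - r).
  = 2 / (1 - 5/6)
  = 2 / (1/6)
  = 12.

12


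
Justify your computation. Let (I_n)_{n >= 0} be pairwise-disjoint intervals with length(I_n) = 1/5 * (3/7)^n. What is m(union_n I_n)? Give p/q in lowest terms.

By countable additivity of the Lebesgue measure on pairwise disjoint measurable sets,
  m(union_{n >= 0} I_n) = sum_{n >= 0} m(I_n) = sum_{n >= 0} a * r^n,
  with a = 1/5 and r = 3/7.
Since 0 < r = 3/7 < 1, the geometric series converges:
  sum_{n >= 0} a * r^n = a / (1 - r).
  = 1/5 / (1 - 3/7)
  = 1/5 / (4/7)
  = 7/20.

7/20


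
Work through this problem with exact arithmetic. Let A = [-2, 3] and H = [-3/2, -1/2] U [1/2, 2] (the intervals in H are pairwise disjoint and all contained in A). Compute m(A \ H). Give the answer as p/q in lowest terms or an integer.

The ambient interval has length m(A) = 3 - (-2) = 5.
Since the holes are disjoint and sit inside A, by finite additivity
  m(H) = sum_i (b_i - a_i), and m(A \ H) = m(A) - m(H).
Computing the hole measures:
  m(H_1) = -1/2 - (-3/2) = 1.
  m(H_2) = 2 - 1/2 = 3/2.
Summed: m(H) = 1 + 3/2 = 5/2.
So m(A \ H) = 5 - 5/2 = 5/2.

5/2


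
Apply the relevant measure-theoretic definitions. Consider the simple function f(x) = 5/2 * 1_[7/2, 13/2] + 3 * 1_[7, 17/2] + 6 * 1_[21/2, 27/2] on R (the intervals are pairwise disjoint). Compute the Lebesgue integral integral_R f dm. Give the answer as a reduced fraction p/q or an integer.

For a simple function f = sum_i c_i * 1_{A_i} with disjoint A_i,
  integral f dm = sum_i c_i * m(A_i).
Lengths of the A_i:
  m(A_1) = 13/2 - 7/2 = 3.
  m(A_2) = 17/2 - 7 = 3/2.
  m(A_3) = 27/2 - 21/2 = 3.
Contributions c_i * m(A_i):
  (5/2) * (3) = 15/2.
  (3) * (3/2) = 9/2.
  (6) * (3) = 18.
Total: 15/2 + 9/2 + 18 = 30.

30


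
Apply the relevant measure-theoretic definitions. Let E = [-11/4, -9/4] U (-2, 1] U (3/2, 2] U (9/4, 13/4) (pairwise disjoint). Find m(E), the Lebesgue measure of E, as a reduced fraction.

For pairwise disjoint intervals, m(union_i I_i) = sum_i m(I_i),
and m is invariant under swapping open/closed endpoints (single points have measure 0).
So m(E) = sum_i (b_i - a_i).
  I_1 has length -9/4 - (-11/4) = 1/2.
  I_2 has length 1 - (-2) = 3.
  I_3 has length 2 - 3/2 = 1/2.
  I_4 has length 13/4 - 9/4 = 1.
Summing:
  m(E) = 1/2 + 3 + 1/2 + 1 = 5.

5


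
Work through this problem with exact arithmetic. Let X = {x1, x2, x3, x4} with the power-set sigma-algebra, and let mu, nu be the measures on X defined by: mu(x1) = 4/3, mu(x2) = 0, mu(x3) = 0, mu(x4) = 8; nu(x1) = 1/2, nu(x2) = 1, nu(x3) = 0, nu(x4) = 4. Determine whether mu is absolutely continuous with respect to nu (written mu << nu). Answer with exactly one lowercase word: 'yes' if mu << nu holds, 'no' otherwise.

mu << nu means: every nu-null measurable set is also mu-null; equivalently, for every atom x, if nu({x}) = 0 then mu({x}) = 0.
Checking each atom:
  x1: nu = 1/2 > 0 -> no constraint.
  x2: nu = 1 > 0 -> no constraint.
  x3: nu = 0, mu = 0 -> consistent with mu << nu.
  x4: nu = 4 > 0 -> no constraint.
No atom violates the condition. Therefore mu << nu.

yes


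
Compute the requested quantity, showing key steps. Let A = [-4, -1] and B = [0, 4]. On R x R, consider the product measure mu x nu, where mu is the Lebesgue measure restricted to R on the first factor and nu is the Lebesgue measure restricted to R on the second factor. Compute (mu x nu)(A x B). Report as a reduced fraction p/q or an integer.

For a measurable rectangle A x B, the product measure satisfies
  (mu x nu)(A x B) = mu(A) * nu(B).
  mu(A) = 3.
  nu(B) = 4.
  (mu x nu)(A x B) = 3 * 4 = 12.

12


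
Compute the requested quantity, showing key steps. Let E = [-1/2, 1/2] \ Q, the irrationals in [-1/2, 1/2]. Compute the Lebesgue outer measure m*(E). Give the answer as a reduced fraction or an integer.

The interval I = [-1/2, 1/2] has m(I) = 1/2 - (-1/2) = 1 (endpoints are measure-zero, so open/closed/half-open agree). Write I = (I cap Q) u (I \ Q). The rationals in I are countable, so m*(I cap Q) = 0 (cover each rational by intervals whose total length is arbitrarily small). By countable subadditivity m*(I) <= m*(I cap Q) + m*(I \ Q), hence m*(I \ Q) >= m(I) = 1. The reverse inequality m*(I \ Q) <= m*(I) = 1 is trivial since (I \ Q) is a subset of I. Therefore m*(I \ Q) = 1.

1


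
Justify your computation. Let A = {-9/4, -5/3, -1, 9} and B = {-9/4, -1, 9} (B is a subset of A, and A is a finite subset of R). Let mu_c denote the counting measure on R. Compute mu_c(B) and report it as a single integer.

Counting measure assigns mu_c(E) = |E| (number of elements) when E is finite.
B has 3 element(s), so mu_c(B) = 3.

3


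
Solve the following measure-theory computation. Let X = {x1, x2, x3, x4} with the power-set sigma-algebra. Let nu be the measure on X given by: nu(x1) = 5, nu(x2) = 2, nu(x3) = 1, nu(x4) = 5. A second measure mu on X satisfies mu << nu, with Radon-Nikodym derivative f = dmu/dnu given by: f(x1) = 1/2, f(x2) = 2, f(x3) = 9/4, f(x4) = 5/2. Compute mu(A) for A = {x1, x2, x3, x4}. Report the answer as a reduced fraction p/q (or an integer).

By the defining property of the Radon-Nikodym derivative, for every measurable set A,
  mu(A) = integral_A f dnu.
Since nu is a discrete measure concentrated on the atoms of X, the integral over A reduces to the sum
  mu(A) = sum_{x in A} f(x) * nu({x}).
Computing each term:
  x1: f(x1) * nu(x1) = 1/2 * 5 = 5/2.
  x2: f(x2) * nu(x2) = 2 * 2 = 4.
  x3: f(x3) * nu(x3) = 9/4 * 1 = 9/4.
  x4: f(x4) * nu(x4) = 5/2 * 5 = 25/2.
Summing: mu(A) = 5/2 + 4 + 9/4 + 25/2 = 85/4.

85/4


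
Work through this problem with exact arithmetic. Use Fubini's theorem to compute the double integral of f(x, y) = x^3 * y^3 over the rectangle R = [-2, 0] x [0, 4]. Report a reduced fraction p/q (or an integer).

f(x, y) is a tensor product of a function of x and a function of y, and both factors are bounded continuous (hence Lebesgue integrable) on the rectangle, so Fubini's theorem applies:
  integral_R f d(m x m) = (integral_a1^b1 x^3 dx) * (integral_a2^b2 y^3 dy).
Inner integral in x: integral_{-2}^{0} x^3 dx = (0^4 - (-2)^4)/4
  = -4.
Inner integral in y: integral_{0}^{4} y^3 dy = (4^4 - 0^4)/4
  = 64.
Product: (-4) * (64) = -256.

-256


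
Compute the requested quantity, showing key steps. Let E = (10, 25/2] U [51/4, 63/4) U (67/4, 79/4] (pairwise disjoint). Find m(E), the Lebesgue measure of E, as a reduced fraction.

For pairwise disjoint intervals, m(union_i I_i) = sum_i m(I_i),
and m is invariant under swapping open/closed endpoints (single points have measure 0).
So m(E) = sum_i (b_i - a_i).
  I_1 has length 25/2 - 10 = 5/2.
  I_2 has length 63/4 - 51/4 = 3.
  I_3 has length 79/4 - 67/4 = 3.
Summing:
  m(E) = 5/2 + 3 + 3 = 17/2.

17/2


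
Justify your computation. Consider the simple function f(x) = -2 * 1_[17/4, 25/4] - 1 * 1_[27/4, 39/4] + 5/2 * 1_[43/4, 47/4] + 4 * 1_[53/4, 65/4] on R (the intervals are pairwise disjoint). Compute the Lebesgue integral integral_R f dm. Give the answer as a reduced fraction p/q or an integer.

For a simple function f = sum_i c_i * 1_{A_i} with disjoint A_i,
  integral f dm = sum_i c_i * m(A_i).
Lengths of the A_i:
  m(A_1) = 25/4 - 17/4 = 2.
  m(A_2) = 39/4 - 27/4 = 3.
  m(A_3) = 47/4 - 43/4 = 1.
  m(A_4) = 65/4 - 53/4 = 3.
Contributions c_i * m(A_i):
  (-2) * (2) = -4.
  (-1) * (3) = -3.
  (5/2) * (1) = 5/2.
  (4) * (3) = 12.
Total: -4 - 3 + 5/2 + 12 = 15/2.

15/2


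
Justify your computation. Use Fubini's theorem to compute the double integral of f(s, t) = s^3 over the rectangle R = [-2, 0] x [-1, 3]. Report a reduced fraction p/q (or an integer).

f(s, t) is a tensor product of a function of s and a function of t, and both factors are bounded continuous (hence Lebesgue integrable) on the rectangle, so Fubini's theorem applies:
  integral_R f d(m x m) = (integral_a1^b1 s^3 ds) * (integral_a2^b2 1 dt).
Inner integral in s: integral_{-2}^{0} s^3 ds = (0^4 - (-2)^4)/4
  = -4.
Inner integral in t: integral_{-1}^{3} 1 dt = (3^1 - (-1)^1)/1
  = 4.
Product: (-4) * (4) = -16.

-16


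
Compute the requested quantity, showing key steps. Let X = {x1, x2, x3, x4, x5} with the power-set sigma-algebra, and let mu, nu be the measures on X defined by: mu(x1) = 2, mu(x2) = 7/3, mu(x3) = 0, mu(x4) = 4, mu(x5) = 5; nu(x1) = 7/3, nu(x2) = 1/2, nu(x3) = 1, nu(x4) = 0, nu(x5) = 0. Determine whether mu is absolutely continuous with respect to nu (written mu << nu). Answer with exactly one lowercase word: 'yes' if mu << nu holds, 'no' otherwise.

mu << nu means: every nu-null measurable set is also mu-null; equivalently, for every atom x, if nu({x}) = 0 then mu({x}) = 0.
Checking each atom:
  x1: nu = 7/3 > 0 -> no constraint.
  x2: nu = 1/2 > 0 -> no constraint.
  x3: nu = 1 > 0 -> no constraint.
  x4: nu = 0, mu = 4 > 0 -> violates mu << nu.
  x5: nu = 0, mu = 5 > 0 -> violates mu << nu.
The atom(s) x4, x5 violate the condition (nu = 0 but mu > 0). Therefore mu is NOT absolutely continuous w.r.t. nu.

no


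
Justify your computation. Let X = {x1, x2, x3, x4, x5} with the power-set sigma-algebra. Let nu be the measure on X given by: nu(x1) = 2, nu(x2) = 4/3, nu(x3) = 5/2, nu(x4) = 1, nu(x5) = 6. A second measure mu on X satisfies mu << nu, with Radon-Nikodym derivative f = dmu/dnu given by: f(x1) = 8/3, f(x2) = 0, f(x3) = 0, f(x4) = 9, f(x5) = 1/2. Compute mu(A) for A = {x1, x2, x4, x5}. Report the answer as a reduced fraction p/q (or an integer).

By the defining property of the Radon-Nikodym derivative, for every measurable set A,
  mu(A) = integral_A f dnu.
Since nu is a discrete measure concentrated on the atoms of X, the integral over A reduces to the sum
  mu(A) = sum_{x in A} f(x) * nu({x}).
Computing each term:
  x1: f(x1) * nu(x1) = 8/3 * 2 = 16/3.
  x2: f(x2) * nu(x2) = 0 * 4/3 = 0.
  x4: f(x4) * nu(x4) = 9 * 1 = 9.
  x5: f(x5) * nu(x5) = 1/2 * 6 = 3.
Summing: mu(A) = 16/3 + 0 + 9 + 3 = 52/3.

52/3


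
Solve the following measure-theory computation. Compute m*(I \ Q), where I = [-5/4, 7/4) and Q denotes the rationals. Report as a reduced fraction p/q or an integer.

The interval I = [-5/4, 7/4) has m(I) = 7/4 - (-5/4) = 3 (endpoints are measure-zero, so open/closed/half-open agree). Write I = (I cap Q) u (I \ Q). The rationals in I are countable, so m*(I cap Q) = 0 (cover each rational by intervals whose total length is arbitrarily small). By countable subadditivity m*(I) <= m*(I cap Q) + m*(I \ Q), hence m*(I \ Q) >= m(I) = 3. The reverse inequality m*(I \ Q) <= m*(I) = 3 is trivial since (I \ Q) is a subset of I. Therefore m*(I \ Q) = 3.

3


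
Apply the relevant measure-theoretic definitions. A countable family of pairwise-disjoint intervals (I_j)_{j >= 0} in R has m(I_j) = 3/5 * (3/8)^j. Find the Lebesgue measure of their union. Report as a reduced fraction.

By countable additivity of the Lebesgue measure on pairwise disjoint measurable sets,
  m(union_{j >= 0} I_j) = sum_{j >= 0} m(I_j) = sum_{j >= 0} a * r^j,
  with a = 3/5 and r = 3/8.
Since 0 < r = 3/8 < 1, the geometric series converges:
  sum_{j >= 0} a * r^j = a / (1 - r).
  = 3/5 / (1 - 3/8)
  = 3/5 / (5/8)
  = 24/25.

24/25


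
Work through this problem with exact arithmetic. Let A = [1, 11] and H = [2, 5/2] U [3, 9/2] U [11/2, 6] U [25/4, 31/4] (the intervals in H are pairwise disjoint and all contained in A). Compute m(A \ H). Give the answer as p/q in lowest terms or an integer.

The ambient interval has length m(A) = 11 - 1 = 10.
Since the holes are disjoint and sit inside A, by finite additivity
  m(H) = sum_i (b_i - a_i), and m(A \ H) = m(A) - m(H).
Computing the hole measures:
  m(H_1) = 5/2 - 2 = 1/2.
  m(H_2) = 9/2 - 3 = 3/2.
  m(H_3) = 6 - 11/2 = 1/2.
  m(H_4) = 31/4 - 25/4 = 3/2.
Summed: m(H) = 1/2 + 3/2 + 1/2 + 3/2 = 4.
So m(A \ H) = 10 - 4 = 6.

6


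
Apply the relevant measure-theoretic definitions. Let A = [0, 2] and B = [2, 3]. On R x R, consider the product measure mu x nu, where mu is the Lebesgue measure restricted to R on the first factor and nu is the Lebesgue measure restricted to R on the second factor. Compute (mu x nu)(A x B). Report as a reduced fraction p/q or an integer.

For a measurable rectangle A x B, the product measure satisfies
  (mu x nu)(A x B) = mu(A) * nu(B).
  mu(A) = 2.
  nu(B) = 1.
  (mu x nu)(A x B) = 2 * 1 = 2.

2


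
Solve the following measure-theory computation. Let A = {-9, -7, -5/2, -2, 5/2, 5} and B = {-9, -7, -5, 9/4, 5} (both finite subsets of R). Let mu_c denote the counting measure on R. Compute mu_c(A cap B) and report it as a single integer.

Counting measure on a finite set equals cardinality. mu_c(A cap B) = |A cap B| (elements appearing in both).
Enumerating the elements of A that also lie in B gives 3 element(s).
So mu_c(A cap B) = 3.

3


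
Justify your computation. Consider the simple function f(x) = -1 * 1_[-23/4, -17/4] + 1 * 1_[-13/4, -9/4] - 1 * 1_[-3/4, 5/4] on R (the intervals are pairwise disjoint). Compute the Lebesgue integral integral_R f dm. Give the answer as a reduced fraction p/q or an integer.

For a simple function f = sum_i c_i * 1_{A_i} with disjoint A_i,
  integral f dm = sum_i c_i * m(A_i).
Lengths of the A_i:
  m(A_1) = -17/4 - (-23/4) = 3/2.
  m(A_2) = -9/4 - (-13/4) = 1.
  m(A_3) = 5/4 - (-3/4) = 2.
Contributions c_i * m(A_i):
  (-1) * (3/2) = -3/2.
  (1) * (1) = 1.
  (-1) * (2) = -2.
Total: -3/2 + 1 - 2 = -5/2.

-5/2


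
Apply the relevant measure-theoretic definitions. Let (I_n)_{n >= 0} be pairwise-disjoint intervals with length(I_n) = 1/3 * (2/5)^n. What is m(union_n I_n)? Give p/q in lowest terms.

By countable additivity of the Lebesgue measure on pairwise disjoint measurable sets,
  m(union_{n >= 0} I_n) = sum_{n >= 0} m(I_n) = sum_{n >= 0} a * r^n,
  with a = 1/3 and r = 2/5.
Since 0 < r = 2/5 < 1, the geometric series converges:
  sum_{n >= 0} a * r^n = a / (1 - r).
  = 1/3 / (1 - 2/5)
  = 1/3 / (3/5)
  = 5/9.

5/9


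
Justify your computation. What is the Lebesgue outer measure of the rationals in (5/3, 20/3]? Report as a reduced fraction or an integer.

The set Q cap (5/3, 20/3] is countable (a subset of the countable set Q). Lebesgue outer measure of any countable set is 0: each singleton {q} has m*({q}) = 0, and by countable subadditivity m*(union_k {q_k}) <= sum_k m*({q_k}) = sum_k 0 = 0. The reverse inequality m*(E) >= 0 is automatic. So m*(Q cap (5/3, 20/3]) = 0.

0


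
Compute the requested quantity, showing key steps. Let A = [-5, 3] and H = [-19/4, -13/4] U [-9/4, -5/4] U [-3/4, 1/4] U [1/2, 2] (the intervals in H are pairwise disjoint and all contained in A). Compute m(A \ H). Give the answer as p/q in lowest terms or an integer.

The ambient interval has length m(A) = 3 - (-5) = 8.
Since the holes are disjoint and sit inside A, by finite additivity
  m(H) = sum_i (b_i - a_i), and m(A \ H) = m(A) - m(H).
Computing the hole measures:
  m(H_1) = -13/4 - (-19/4) = 3/2.
  m(H_2) = -5/4 - (-9/4) = 1.
  m(H_3) = 1/4 - (-3/4) = 1.
  m(H_4) = 2 - 1/2 = 3/2.
Summed: m(H) = 3/2 + 1 + 1 + 3/2 = 5.
So m(A \ H) = 8 - 5 = 3.

3


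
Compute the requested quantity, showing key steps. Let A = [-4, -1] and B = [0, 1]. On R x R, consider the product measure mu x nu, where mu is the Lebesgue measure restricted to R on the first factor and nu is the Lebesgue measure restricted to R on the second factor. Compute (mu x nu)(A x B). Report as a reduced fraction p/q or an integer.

For a measurable rectangle A x B, the product measure satisfies
  (mu x nu)(A x B) = mu(A) * nu(B).
  mu(A) = 3.
  nu(B) = 1.
  (mu x nu)(A x B) = 3 * 1 = 3.

3


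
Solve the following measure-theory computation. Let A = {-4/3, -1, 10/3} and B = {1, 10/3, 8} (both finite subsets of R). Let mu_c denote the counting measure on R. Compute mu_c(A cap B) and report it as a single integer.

Counting measure on a finite set equals cardinality. mu_c(A cap B) = |A cap B| (elements appearing in both).
Enumerating the elements of A that also lie in B gives 1 element(s).
So mu_c(A cap B) = 1.

1


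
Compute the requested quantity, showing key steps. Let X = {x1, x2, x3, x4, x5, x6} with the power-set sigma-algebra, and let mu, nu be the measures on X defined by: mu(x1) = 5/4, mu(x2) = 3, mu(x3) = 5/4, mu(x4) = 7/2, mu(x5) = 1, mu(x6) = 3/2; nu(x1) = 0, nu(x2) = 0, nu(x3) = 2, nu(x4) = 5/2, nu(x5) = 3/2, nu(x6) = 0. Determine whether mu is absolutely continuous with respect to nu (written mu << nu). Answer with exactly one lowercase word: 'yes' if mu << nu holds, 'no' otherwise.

mu << nu means: every nu-null measurable set is also mu-null; equivalently, for every atom x, if nu({x}) = 0 then mu({x}) = 0.
Checking each atom:
  x1: nu = 0, mu = 5/4 > 0 -> violates mu << nu.
  x2: nu = 0, mu = 3 > 0 -> violates mu << nu.
  x3: nu = 2 > 0 -> no constraint.
  x4: nu = 5/2 > 0 -> no constraint.
  x5: nu = 3/2 > 0 -> no constraint.
  x6: nu = 0, mu = 3/2 > 0 -> violates mu << nu.
The atom(s) x1, x2, x6 violate the condition (nu = 0 but mu > 0). Therefore mu is NOT absolutely continuous w.r.t. nu.

no


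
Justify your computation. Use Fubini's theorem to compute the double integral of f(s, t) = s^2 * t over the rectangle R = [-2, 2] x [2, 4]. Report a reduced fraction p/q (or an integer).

f(s, t) is a tensor product of a function of s and a function of t, and both factors are bounded continuous (hence Lebesgue integrable) on the rectangle, so Fubini's theorem applies:
  integral_R f d(m x m) = (integral_a1^b1 s^2 ds) * (integral_a2^b2 t dt).
Inner integral in s: integral_{-2}^{2} s^2 ds = (2^3 - (-2)^3)/3
  = 16/3.
Inner integral in t: integral_{2}^{4} t dt = (4^2 - 2^2)/2
  = 6.
Product: (16/3) * (6) = 32.

32


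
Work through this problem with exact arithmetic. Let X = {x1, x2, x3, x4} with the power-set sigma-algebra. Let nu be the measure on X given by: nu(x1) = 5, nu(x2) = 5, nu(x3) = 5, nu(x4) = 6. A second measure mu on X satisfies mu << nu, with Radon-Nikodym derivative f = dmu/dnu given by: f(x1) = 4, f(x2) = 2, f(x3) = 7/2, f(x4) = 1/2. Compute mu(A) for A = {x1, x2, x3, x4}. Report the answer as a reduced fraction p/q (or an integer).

By the defining property of the Radon-Nikodym derivative, for every measurable set A,
  mu(A) = integral_A f dnu.
Since nu is a discrete measure concentrated on the atoms of X, the integral over A reduces to the sum
  mu(A) = sum_{x in A} f(x) * nu({x}).
Computing each term:
  x1: f(x1) * nu(x1) = 4 * 5 = 20.
  x2: f(x2) * nu(x2) = 2 * 5 = 10.
  x3: f(x3) * nu(x3) = 7/2 * 5 = 35/2.
  x4: f(x4) * nu(x4) = 1/2 * 6 = 3.
Summing: mu(A) = 20 + 10 + 35/2 + 3 = 101/2.

101/2


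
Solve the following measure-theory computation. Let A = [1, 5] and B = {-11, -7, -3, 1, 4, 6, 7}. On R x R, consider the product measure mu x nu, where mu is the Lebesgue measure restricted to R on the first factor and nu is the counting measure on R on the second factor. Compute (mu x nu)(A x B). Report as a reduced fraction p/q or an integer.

For a measurable rectangle A x B, the product measure satisfies
  (mu x nu)(A x B) = mu(A) * nu(B).
  mu(A) = 4.
  nu(B) = 7.
  (mu x nu)(A x B) = 4 * 7 = 28.

28


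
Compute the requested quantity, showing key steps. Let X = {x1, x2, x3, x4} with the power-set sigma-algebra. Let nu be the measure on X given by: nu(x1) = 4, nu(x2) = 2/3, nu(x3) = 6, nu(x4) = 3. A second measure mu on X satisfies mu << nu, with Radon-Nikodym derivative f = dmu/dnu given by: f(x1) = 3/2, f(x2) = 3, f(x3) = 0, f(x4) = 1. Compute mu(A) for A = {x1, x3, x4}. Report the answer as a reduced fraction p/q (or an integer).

By the defining property of the Radon-Nikodym derivative, for every measurable set A,
  mu(A) = integral_A f dnu.
Since nu is a discrete measure concentrated on the atoms of X, the integral over A reduces to the sum
  mu(A) = sum_{x in A} f(x) * nu({x}).
Computing each term:
  x1: f(x1) * nu(x1) = 3/2 * 4 = 6.
  x3: f(x3) * nu(x3) = 0 * 6 = 0.
  x4: f(x4) * nu(x4) = 1 * 3 = 3.
Summing: mu(A) = 6 + 0 + 3 = 9.

9


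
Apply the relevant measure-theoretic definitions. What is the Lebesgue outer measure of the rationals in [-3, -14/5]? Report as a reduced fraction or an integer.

E = Q cap [-3, -14/5] is a subset of Q, which is countable. Enumerate Q = {q_1, q_2, ...}; for any eps > 0, cover q_k by the open interval (q_k - eps/2^(k+1), q_k + eps/2^(k+1)), of length eps/2^k. The total cover length is sum_{k>=1} eps/2^k = eps. Hence m*(E) <= m*(Q) <= eps for every eps > 0, and since outer measure is non-negative, m*(E) = 0.

0


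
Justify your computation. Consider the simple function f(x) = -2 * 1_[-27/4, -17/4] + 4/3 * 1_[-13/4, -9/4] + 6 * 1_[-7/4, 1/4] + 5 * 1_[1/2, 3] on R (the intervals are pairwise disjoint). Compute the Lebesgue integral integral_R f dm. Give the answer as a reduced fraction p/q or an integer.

For a simple function f = sum_i c_i * 1_{A_i} with disjoint A_i,
  integral f dm = sum_i c_i * m(A_i).
Lengths of the A_i:
  m(A_1) = -17/4 - (-27/4) = 5/2.
  m(A_2) = -9/4 - (-13/4) = 1.
  m(A_3) = 1/4 - (-7/4) = 2.
  m(A_4) = 3 - 1/2 = 5/2.
Contributions c_i * m(A_i):
  (-2) * (5/2) = -5.
  (4/3) * (1) = 4/3.
  (6) * (2) = 12.
  (5) * (5/2) = 25/2.
Total: -5 + 4/3 + 12 + 25/2 = 125/6.

125/6


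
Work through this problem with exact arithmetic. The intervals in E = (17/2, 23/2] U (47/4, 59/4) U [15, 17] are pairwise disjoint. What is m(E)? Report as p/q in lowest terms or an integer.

For pairwise disjoint intervals, m(union_i I_i) = sum_i m(I_i),
and m is invariant under swapping open/closed endpoints (single points have measure 0).
So m(E) = sum_i (b_i - a_i).
  I_1 has length 23/2 - 17/2 = 3.
  I_2 has length 59/4 - 47/4 = 3.
  I_3 has length 17 - 15 = 2.
Summing:
  m(E) = 3 + 3 + 2 = 8.

8


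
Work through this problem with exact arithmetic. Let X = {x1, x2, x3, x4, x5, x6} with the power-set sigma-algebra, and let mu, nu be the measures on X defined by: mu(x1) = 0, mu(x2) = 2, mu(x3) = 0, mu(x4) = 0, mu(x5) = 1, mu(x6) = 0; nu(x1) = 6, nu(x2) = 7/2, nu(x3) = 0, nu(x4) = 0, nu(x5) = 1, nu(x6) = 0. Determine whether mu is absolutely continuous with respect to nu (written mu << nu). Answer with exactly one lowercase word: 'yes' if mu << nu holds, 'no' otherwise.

mu << nu means: every nu-null measurable set is also mu-null; equivalently, for every atom x, if nu({x}) = 0 then mu({x}) = 0.
Checking each atom:
  x1: nu = 6 > 0 -> no constraint.
  x2: nu = 7/2 > 0 -> no constraint.
  x3: nu = 0, mu = 0 -> consistent with mu << nu.
  x4: nu = 0, mu = 0 -> consistent with mu << nu.
  x5: nu = 1 > 0 -> no constraint.
  x6: nu = 0, mu = 0 -> consistent with mu << nu.
No atom violates the condition. Therefore mu << nu.

yes


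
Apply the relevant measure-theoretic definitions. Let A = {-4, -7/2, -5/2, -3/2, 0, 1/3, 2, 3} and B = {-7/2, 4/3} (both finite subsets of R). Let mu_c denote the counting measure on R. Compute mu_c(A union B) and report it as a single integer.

Counting measure on a finite set equals cardinality. By inclusion-exclusion, |A union B| = |A| + |B| - |A cap B|.
|A| = 8, |B| = 2, |A cap B| = 1.
So mu_c(A union B) = 8 + 2 - 1 = 9.

9


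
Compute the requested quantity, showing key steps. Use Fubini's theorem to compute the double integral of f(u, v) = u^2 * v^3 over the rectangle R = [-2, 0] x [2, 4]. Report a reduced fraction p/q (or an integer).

f(u, v) is a tensor product of a function of u and a function of v, and both factors are bounded continuous (hence Lebesgue integrable) on the rectangle, so Fubini's theorem applies:
  integral_R f d(m x m) = (integral_a1^b1 u^2 du) * (integral_a2^b2 v^3 dv).
Inner integral in u: integral_{-2}^{0} u^2 du = (0^3 - (-2)^3)/3
  = 8/3.
Inner integral in v: integral_{2}^{4} v^3 dv = (4^4 - 2^4)/4
  = 60.
Product: (8/3) * (60) = 160.

160


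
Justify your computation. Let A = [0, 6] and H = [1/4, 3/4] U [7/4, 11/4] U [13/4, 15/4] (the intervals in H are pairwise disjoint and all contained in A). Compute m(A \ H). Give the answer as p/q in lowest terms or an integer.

The ambient interval has length m(A) = 6 - 0 = 6.
Since the holes are disjoint and sit inside A, by finite additivity
  m(H) = sum_i (b_i - a_i), and m(A \ H) = m(A) - m(H).
Computing the hole measures:
  m(H_1) = 3/4 - 1/4 = 1/2.
  m(H_2) = 11/4 - 7/4 = 1.
  m(H_3) = 15/4 - 13/4 = 1/2.
Summed: m(H) = 1/2 + 1 + 1/2 = 2.
So m(A \ H) = 6 - 2 = 4.

4


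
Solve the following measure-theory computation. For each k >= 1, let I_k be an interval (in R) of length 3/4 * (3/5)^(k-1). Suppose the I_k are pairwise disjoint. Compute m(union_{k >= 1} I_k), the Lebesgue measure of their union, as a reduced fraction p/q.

By countable additivity of the Lebesgue measure on pairwise disjoint measurable sets,
  m(union_{k >= 1} I_k) = sum_{k >= 1} m(I_k) = sum_{k >= 1} a * r^(k-1),
  with a = 3/4 and r = 3/5.
Since 0 < r = 3/5 < 1, the geometric series converges:
  sum_{k >= 1} a * r^(k-1) = a / (1 - r).
  = 3/4 / (1 - 3/5)
  = 3/4 / (2/5)
  = 15/8.

15/8


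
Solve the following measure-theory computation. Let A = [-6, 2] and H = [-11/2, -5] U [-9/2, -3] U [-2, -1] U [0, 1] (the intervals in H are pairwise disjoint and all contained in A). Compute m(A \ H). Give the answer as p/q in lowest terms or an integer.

The ambient interval has length m(A) = 2 - (-6) = 8.
Since the holes are disjoint and sit inside A, by finite additivity
  m(H) = sum_i (b_i - a_i), and m(A \ H) = m(A) - m(H).
Computing the hole measures:
  m(H_1) = -5 - (-11/2) = 1/2.
  m(H_2) = -3 - (-9/2) = 3/2.
  m(H_3) = -1 - (-2) = 1.
  m(H_4) = 1 - 0 = 1.
Summed: m(H) = 1/2 + 3/2 + 1 + 1 = 4.
So m(A \ H) = 8 - 4 = 4.

4


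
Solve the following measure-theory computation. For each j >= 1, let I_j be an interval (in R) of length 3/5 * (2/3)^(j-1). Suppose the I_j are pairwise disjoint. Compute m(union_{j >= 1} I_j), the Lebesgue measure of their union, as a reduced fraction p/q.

By countable additivity of the Lebesgue measure on pairwise disjoint measurable sets,
  m(union_{j >= 1} I_j) = sum_{j >= 1} m(I_j) = sum_{j >= 1} a * r^(j-1),
  with a = 3/5 and r = 2/3.
Since 0 < r = 2/3 < 1, the geometric series converges:
  sum_{j >= 1} a * r^(j-1) = a / (1 - r).
  = 3/5 / (1 - 2/3)
  = 3/5 / (1/3)
  = 9/5.

9/5


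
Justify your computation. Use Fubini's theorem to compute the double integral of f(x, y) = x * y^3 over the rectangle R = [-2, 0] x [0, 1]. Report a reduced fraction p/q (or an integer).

f(x, y) is a tensor product of a function of x and a function of y, and both factors are bounded continuous (hence Lebesgue integrable) on the rectangle, so Fubini's theorem applies:
  integral_R f d(m x m) = (integral_a1^b1 x dx) * (integral_a2^b2 y^3 dy).
Inner integral in x: integral_{-2}^{0} x dx = (0^2 - (-2)^2)/2
  = -2.
Inner integral in y: integral_{0}^{1} y^3 dy = (1^4 - 0^4)/4
  = 1/4.
Product: (-2) * (1/4) = -1/2.

-1/2


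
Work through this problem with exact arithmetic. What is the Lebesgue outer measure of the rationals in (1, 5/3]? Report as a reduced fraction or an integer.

Q cap (1, 5/3] is countable; list its elements as q_1, q_2, ... . Fix eps > 0 and cover the k-th point by an interval of length eps * 2^(-k). The cover has total length eps * sum_{k>=1} 2^(-k) = eps, so by definition of outer measure m*(Q cap (1, 5/3]) <= eps. Since eps was arbitrary and m* >= 0, the outer measure is 0.

0


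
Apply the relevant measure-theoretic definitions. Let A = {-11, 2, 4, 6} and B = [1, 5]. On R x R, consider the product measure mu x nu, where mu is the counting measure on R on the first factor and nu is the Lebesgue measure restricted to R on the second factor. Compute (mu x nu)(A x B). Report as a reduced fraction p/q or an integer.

For a measurable rectangle A x B, the product measure satisfies
  (mu x nu)(A x B) = mu(A) * nu(B).
  mu(A) = 4.
  nu(B) = 4.
  (mu x nu)(A x B) = 4 * 4 = 16.

16


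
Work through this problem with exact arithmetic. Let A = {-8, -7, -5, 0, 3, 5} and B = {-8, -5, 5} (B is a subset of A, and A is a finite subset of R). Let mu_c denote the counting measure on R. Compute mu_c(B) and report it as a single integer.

Counting measure assigns mu_c(E) = |E| (number of elements) when E is finite.
B has 3 element(s), so mu_c(B) = 3.

3


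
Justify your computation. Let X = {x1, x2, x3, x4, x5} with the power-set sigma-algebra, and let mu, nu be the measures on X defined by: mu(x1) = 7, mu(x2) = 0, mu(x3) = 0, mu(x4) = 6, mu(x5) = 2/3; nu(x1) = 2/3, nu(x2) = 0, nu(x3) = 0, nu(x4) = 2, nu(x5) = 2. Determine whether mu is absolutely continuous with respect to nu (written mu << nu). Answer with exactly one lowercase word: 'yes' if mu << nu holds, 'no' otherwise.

mu << nu means: every nu-null measurable set is also mu-null; equivalently, for every atom x, if nu({x}) = 0 then mu({x}) = 0.
Checking each atom:
  x1: nu = 2/3 > 0 -> no constraint.
  x2: nu = 0, mu = 0 -> consistent with mu << nu.
  x3: nu = 0, mu = 0 -> consistent with mu << nu.
  x4: nu = 2 > 0 -> no constraint.
  x5: nu = 2 > 0 -> no constraint.
No atom violates the condition. Therefore mu << nu.

yes


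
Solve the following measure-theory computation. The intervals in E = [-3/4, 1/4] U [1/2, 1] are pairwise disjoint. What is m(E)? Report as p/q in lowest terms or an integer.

For pairwise disjoint intervals, m(union_i I_i) = sum_i m(I_i),
and m is invariant under swapping open/closed endpoints (single points have measure 0).
So m(E) = sum_i (b_i - a_i).
  I_1 has length 1/4 - (-3/4) = 1.
  I_2 has length 1 - 1/2 = 1/2.
Summing:
  m(E) = 1 + 1/2 = 3/2.

3/2


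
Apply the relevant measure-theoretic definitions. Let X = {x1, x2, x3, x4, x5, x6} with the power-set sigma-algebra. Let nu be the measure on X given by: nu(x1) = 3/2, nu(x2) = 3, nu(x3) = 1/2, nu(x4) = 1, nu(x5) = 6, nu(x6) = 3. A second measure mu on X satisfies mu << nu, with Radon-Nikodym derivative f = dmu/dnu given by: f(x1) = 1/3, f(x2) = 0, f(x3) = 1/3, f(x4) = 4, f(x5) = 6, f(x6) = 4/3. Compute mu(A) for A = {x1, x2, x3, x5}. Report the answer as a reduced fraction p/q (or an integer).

By the defining property of the Radon-Nikodym derivative, for every measurable set A,
  mu(A) = integral_A f dnu.
Since nu is a discrete measure concentrated on the atoms of X, the integral over A reduces to the sum
  mu(A) = sum_{x in A} f(x) * nu({x}).
Computing each term:
  x1: f(x1) * nu(x1) = 1/3 * 3/2 = 1/2.
  x2: f(x2) * nu(x2) = 0 * 3 = 0.
  x3: f(x3) * nu(x3) = 1/3 * 1/2 = 1/6.
  x5: f(x5) * nu(x5) = 6 * 6 = 36.
Summing: mu(A) = 1/2 + 0 + 1/6 + 36 = 110/3.

110/3


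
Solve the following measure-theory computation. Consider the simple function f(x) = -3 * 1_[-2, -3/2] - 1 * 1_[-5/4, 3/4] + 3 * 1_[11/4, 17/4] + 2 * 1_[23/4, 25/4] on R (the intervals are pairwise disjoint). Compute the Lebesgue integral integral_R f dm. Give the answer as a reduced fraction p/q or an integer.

For a simple function f = sum_i c_i * 1_{A_i} with disjoint A_i,
  integral f dm = sum_i c_i * m(A_i).
Lengths of the A_i:
  m(A_1) = -3/2 - (-2) = 1/2.
  m(A_2) = 3/4 - (-5/4) = 2.
  m(A_3) = 17/4 - 11/4 = 3/2.
  m(A_4) = 25/4 - 23/4 = 1/2.
Contributions c_i * m(A_i):
  (-3) * (1/2) = -3/2.
  (-1) * (2) = -2.
  (3) * (3/2) = 9/2.
  (2) * (1/2) = 1.
Total: -3/2 - 2 + 9/2 + 1 = 2.

2


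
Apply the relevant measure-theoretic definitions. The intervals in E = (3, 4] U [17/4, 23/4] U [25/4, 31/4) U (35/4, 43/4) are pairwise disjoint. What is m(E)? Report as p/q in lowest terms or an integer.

For pairwise disjoint intervals, m(union_i I_i) = sum_i m(I_i),
and m is invariant under swapping open/closed endpoints (single points have measure 0).
So m(E) = sum_i (b_i - a_i).
  I_1 has length 4 - 3 = 1.
  I_2 has length 23/4 - 17/4 = 3/2.
  I_3 has length 31/4 - 25/4 = 3/2.
  I_4 has length 43/4 - 35/4 = 2.
Summing:
  m(E) = 1 + 3/2 + 3/2 + 2 = 6.

6


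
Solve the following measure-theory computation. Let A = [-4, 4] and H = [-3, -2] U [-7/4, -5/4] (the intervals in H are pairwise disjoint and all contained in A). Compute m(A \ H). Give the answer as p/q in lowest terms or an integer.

The ambient interval has length m(A) = 4 - (-4) = 8.
Since the holes are disjoint and sit inside A, by finite additivity
  m(H) = sum_i (b_i - a_i), and m(A \ H) = m(A) - m(H).
Computing the hole measures:
  m(H_1) = -2 - (-3) = 1.
  m(H_2) = -5/4 - (-7/4) = 1/2.
Summed: m(H) = 1 + 1/2 = 3/2.
So m(A \ H) = 8 - 3/2 = 13/2.

13/2


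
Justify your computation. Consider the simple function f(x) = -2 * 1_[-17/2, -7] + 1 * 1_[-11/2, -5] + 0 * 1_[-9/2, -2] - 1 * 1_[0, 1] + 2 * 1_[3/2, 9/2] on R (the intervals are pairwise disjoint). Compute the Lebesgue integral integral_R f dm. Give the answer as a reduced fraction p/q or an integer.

For a simple function f = sum_i c_i * 1_{A_i} with disjoint A_i,
  integral f dm = sum_i c_i * m(A_i).
Lengths of the A_i:
  m(A_1) = -7 - (-17/2) = 3/2.
  m(A_2) = -5 - (-11/2) = 1/2.
  m(A_3) = -2 - (-9/2) = 5/2.
  m(A_4) = 1 - 0 = 1.
  m(A_5) = 9/2 - 3/2 = 3.
Contributions c_i * m(A_i):
  (-2) * (3/2) = -3.
  (1) * (1/2) = 1/2.
  (0) * (5/2) = 0.
  (-1) * (1) = -1.
  (2) * (3) = 6.
Total: -3 + 1/2 + 0 - 1 + 6 = 5/2.

5/2


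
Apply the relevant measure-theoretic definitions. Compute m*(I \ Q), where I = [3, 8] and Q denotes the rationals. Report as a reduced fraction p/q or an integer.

The interval I = [3, 8] has m(I) = 8 - 3 = 5 (endpoints are measure-zero, so open/closed/half-open agree). Write I = (I cap Q) u (I \ Q). The rationals in I are countable, so m*(I cap Q) = 0 (cover each rational by intervals whose total length is arbitrarily small). By countable subadditivity m*(I) <= m*(I cap Q) + m*(I \ Q), hence m*(I \ Q) >= m(I) = 5. The reverse inequality m*(I \ Q) <= m*(I) = 5 is trivial since (I \ Q) is a subset of I. Therefore m*(I \ Q) = 5.

5


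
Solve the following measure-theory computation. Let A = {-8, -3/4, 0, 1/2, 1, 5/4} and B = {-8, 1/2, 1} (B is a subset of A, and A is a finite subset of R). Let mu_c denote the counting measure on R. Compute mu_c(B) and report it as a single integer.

Counting measure assigns mu_c(E) = |E| (number of elements) when E is finite.
B has 3 element(s), so mu_c(B) = 3.

3


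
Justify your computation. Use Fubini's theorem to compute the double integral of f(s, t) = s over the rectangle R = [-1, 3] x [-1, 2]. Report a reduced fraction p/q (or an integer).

f(s, t) is a tensor product of a function of s and a function of t, and both factors are bounded continuous (hence Lebesgue integrable) on the rectangle, so Fubini's theorem applies:
  integral_R f d(m x m) = (integral_a1^b1 s ds) * (integral_a2^b2 1 dt).
Inner integral in s: integral_{-1}^{3} s ds = (3^2 - (-1)^2)/2
  = 4.
Inner integral in t: integral_{-1}^{2} 1 dt = (2^1 - (-1)^1)/1
  = 3.
Product: (4) * (3) = 12.

12
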